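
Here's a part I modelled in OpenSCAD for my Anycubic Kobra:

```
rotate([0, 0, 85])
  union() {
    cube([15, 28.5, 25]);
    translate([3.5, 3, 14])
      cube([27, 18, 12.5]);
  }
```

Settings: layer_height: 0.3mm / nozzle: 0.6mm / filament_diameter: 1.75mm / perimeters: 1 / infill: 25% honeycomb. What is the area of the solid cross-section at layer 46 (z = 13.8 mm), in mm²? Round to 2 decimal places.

427.50 mm²

At z = 13.8 mm: the 15×28.5 cube contributes its full rectangle (area 427.50 mm²); the cube at (3.5, 3) does not reach this height (z outside [14, 26.5]); Combining (union): only the 15×28.5 cube is present, so the union is just that shape — area = 427.50 mm²; (whole slice rotated 85° about Z — lengths, areas and connectivity unchanged). Overall, the cross-section is a single solid region. Net area = 427.50 mm².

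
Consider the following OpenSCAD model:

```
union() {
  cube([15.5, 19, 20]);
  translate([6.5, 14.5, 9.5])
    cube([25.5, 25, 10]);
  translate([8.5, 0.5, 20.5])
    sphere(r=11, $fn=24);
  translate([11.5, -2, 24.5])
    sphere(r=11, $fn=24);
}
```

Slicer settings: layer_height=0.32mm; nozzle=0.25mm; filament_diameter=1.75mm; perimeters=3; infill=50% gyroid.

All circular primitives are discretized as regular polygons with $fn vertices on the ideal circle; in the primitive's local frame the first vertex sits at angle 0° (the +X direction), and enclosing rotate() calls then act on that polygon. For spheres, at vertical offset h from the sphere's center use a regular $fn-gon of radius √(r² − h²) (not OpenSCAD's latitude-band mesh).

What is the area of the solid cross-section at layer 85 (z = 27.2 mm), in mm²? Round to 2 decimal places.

At z = 27.2 mm: the cube is absent (z outside [0, 20]); the cube at (6.5, 14.5) is absent (z outside [9.5, 19.5]); the r=11 sphere at (8.5, 0.5) contributes a regular 24-gon of circumradius √(11²−6.7²) = 8.724 (area = (24/2)·8.724²·sin(360°/24) = 236.38 mm²); the r=11 sphere at (11.5, -2) contributes a regular 24-gon of circumradius √(11²−2.7²) = 10.663 (area = (24/2)·10.663²·sin(360°/24) = 353.16 mm²); Combining (union): the regions partially overlap — summed areas 589.55 mm² minus the doubly-counted overlap 210.43 mm² gives 379.12 mm² — area = 379.12 mm². Overall, the cross-section is a single solid region. Net area = 379.12 mm².

379.12 mm²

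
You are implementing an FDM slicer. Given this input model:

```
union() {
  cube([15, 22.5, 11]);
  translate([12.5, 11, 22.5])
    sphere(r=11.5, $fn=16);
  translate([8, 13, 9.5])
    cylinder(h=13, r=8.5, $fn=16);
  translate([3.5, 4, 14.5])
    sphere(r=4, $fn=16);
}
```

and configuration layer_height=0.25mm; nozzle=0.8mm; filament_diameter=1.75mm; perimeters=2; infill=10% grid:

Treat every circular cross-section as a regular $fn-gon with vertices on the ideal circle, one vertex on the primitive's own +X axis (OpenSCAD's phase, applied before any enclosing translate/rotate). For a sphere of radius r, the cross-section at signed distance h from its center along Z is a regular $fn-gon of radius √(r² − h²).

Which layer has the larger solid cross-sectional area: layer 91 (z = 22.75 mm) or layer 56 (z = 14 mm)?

layer 91 (z = 22.75 mm)

Layer 91 (z = 22.75): the cube is absent (z outside [0, 11]); the sphere at (12.5, 11): section is a regular 16-gon, circumradius = √(r²−h²) = √(11.5²−0.25²) = 11.497 (area = (16/2)·11.497²·sin(360°/16) = 404.69 mm²); the cylinder at (8, 13) is not intersected at this z (z outside [9.5, 22.5]); the sphere at (3.5, 4) is absent (|z−center|=8.250 > r=4); Combining (union): only the r=11.5 sphere at (12.5, 11) is present, so the union is just that shape — area = 404.69 mm². So its area = 404.69 mm². Layer 56 (z = 14): the cube is absent (z outside [0, 11]); the sphere at (12.5, 11): section is a regular 16-gon, circumradius = √(r²−h²) = √(11.5²−8.5²) = 7.746 (area = (16/2)·7.746²·sin(360°/16) = 183.69 mm²); the r=8.5 cylinder at (8, 13) contributes a regular 16-gon of circumradius 8.5 (area = (16/2)·8.500²·sin(360°/16) = 221.19 mm²); the r=4 sphere at (3.5, 4) contributes a regular 16-gon of circumradius √(4²−0.5²) = 3.969 (area = (16/2)·3.969²·sin(360°/16) = 48.22 mm²); Merging all regions: the regions partially overlap — summed areas 453.10 mm² minus the doubly-counted overlap 133.57 mm² gives 319.53 mm² — area = 319.53 mm². So its area = 319.53 mm². Layer 91 is larger (404.69 vs 319.53 mm²).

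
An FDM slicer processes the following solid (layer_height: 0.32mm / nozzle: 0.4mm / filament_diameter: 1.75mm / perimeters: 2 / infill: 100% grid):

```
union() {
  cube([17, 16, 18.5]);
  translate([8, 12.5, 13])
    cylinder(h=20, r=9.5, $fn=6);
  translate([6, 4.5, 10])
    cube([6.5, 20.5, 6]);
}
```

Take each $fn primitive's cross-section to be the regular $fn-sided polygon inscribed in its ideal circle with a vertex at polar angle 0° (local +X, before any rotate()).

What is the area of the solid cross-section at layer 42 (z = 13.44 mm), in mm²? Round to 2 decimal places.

361.91 mm²

At z = 13.44 mm: the cube is present — its section is the full 17×16 rectangle (area 272.00 mm²); the cylinder at (8, 12.5): section is a regular 6-gon, circumradius r=9.5 (area = (6/2)·9.500²·sin(360°/6) = 234.48 mm²); the cube at (6, 4.5) is present — its section is the full 6.5×20.5 rectangle (area 133.25 mm²); Merging all regions: the regions partially overlap — summed areas 639.73 mm² minus the doubly-counted overlap 277.81 mm² gives 361.91 mm² — area = 361.91 mm². Overall, the cross-section is a single solid region. Net area = 361.91 mm².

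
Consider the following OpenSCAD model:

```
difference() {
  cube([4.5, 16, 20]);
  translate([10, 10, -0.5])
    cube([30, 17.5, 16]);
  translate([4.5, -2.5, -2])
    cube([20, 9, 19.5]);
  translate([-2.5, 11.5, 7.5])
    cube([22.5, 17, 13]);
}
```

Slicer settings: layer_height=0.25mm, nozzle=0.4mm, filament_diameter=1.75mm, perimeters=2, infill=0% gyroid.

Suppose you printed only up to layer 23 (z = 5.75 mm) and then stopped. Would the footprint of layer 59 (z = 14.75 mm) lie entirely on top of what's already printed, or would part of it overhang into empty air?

Compare the two slices. At z = 5.75: the cube is present — its section is the full 4.5×16 rectangle (area 72.00 mm²); the cube at (10, 10) is present — its section is the full 30×17.5 rectangle (area 525.00 mm²); the cube at (4.5, -2.5) is present — its section is the full 20×9 rectangle (area 180.00 mm²); the cube at (-2.5, 11.5) is not intersected at this z (z outside [7.5, 20.5]); Taking the first minus the rest: starting from the 4.5×16 cube (72.00 mm²), the 30×17.5 cube at (10, 10) misses the remaining region (no effect); the 20×9 cube at (4.5, -2.5) misses the remaining region (no effect) — area = 72.00 mm². At z = 14.75: the cube (footprint 4.5×16) is included at this height (area 72.00 mm²); the cube at (10, 10) is present — its section is the full 30×17.5 rectangle (area 525.00 mm²); the cube at (4.5, -2.5) is present — its section is the full 20×9 rectangle (area 180.00 mm²); the 22.5×17 cube at (-2.5, 11.5) contributes its full rectangle (area 382.50 mm²); After the difference (first − rest): starting from the 4.5×16 cube (72.00 mm²), the 30×17.5 cube at (10, 10) misses the remaining region (no effect); the 20×9 cube at (4.5, -2.5) misses the remaining region (no effect); the 22.5×17 cube at (-2.5, 11.5) partially overlaps it — only the 20.25 mm² overlap (of its 382.50 mm²) is removed, clipping the outline — area = 51.75 mm². Checking containment: the cross-section at z = 14.75 is a subset of the cross-section at z = 5.75.

entirely on top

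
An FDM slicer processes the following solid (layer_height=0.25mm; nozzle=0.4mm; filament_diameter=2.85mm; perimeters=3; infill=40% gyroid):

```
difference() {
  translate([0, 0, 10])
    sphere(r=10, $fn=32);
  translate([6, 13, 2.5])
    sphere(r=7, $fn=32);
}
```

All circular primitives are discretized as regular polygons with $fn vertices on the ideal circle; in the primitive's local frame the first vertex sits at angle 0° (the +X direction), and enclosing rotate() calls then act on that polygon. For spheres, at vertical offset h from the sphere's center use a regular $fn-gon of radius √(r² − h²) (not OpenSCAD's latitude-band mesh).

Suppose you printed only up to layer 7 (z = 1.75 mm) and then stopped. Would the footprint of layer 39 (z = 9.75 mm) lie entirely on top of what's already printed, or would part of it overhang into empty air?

Compare the two slices. At z = 1.75: the sphere: section is a regular 32-gon, circumradius = √(r²−h²) = √(10²−8.25²) = 5.651 (area = (32/2)·5.651²·sin(360°/32) = 99.69 mm²); the sphere at (6, 13): section is a regular 32-gon, circumradius = √(r²−h²) = √(7²−0.75²) = 6.960 (area = (32/2)·6.960²·sin(360°/32) = 151.19 mm²); Subtracting the remaining from the first: starting from the r=10 sphere (99.69 mm²), the r=7 sphere at (6, 13) misses the remaining region (no effect) — area = 99.69 mm². At z = 9.75: the r=10 sphere slices to a regular 32-gon of circumradius 9.997 (√(r²−h²) with h=0.25 from center) (area = (32/2)·9.997²·sin(360°/32) = 311.95 mm²); the sphere at (6, 13) is absent (|z−center|=7.250 > r=7); Taking the first minus the rest: none of the subtracted shapes is present at this height, so the r=10 sphere is unchanged — area = 311.95 mm². Checking containment: at z = 9.75 the cross-section extends beyond the z = 1.75 cross-section by about 212.26 mm².

part overhangs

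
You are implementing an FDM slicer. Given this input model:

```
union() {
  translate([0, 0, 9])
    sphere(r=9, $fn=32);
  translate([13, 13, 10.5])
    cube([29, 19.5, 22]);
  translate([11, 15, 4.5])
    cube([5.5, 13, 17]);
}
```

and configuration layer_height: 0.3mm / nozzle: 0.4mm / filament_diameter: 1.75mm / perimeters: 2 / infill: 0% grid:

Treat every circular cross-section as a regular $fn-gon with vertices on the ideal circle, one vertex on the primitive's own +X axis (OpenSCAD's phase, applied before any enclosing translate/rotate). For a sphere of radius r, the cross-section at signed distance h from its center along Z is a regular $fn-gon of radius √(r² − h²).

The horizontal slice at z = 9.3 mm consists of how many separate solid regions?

At z = 9.3 mm: the r=9 sphere contributes a regular 32-gon of circumradius √(9²−0.3²) = 8.995; the cube at (13, 13) does not reach this height (z outside [10.5, 32.5]); the cube at (11, 15) (footprint 5.5×13) is included at this height; Merging all regions: the 2 present regions are separate (no shared area or edge), so areas and boundary lengths simply add and each stays a separate island — 2 connected regions. The result has 2 disconnected regions.

2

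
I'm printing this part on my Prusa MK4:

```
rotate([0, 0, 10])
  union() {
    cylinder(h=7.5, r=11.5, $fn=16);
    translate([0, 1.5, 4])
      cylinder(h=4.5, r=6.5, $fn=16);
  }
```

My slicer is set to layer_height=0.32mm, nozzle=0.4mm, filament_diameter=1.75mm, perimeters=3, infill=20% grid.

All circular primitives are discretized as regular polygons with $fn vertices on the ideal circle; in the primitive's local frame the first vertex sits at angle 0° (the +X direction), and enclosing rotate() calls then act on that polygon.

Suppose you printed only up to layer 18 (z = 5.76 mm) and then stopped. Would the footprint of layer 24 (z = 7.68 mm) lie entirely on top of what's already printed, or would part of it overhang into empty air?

entirely on top

Compare the two slices. At z = 5.76: the r=11.5 cylinder gives a regular 16-gon of circumradius 11.5 (constant along its height) (area = (16/2)·11.500²·sin(360°/16) = 404.88 mm²); the r=6.5 cylinder at (0, 1.5) contributes a regular 16-gon of circumradius 6.5 (area = (16/2)·6.500²·sin(360°/16) = 129.35 mm²); Combining (union): the r=6.5 cylinder at (0, 1.5) lies entirely inside the r=11.5 cylinder, so the union is just the r=11.5 cylinder — area = 404.88 mm²; (rotated 10° about Z; rotation is an isometry so areas/perimeters/island counts are preserved). At z = 7.68: the cylinder does not reach this height (z outside [0, 7.5]); the r=6.5 cylinder at (0, 1.5) gives a regular 16-gon of circumradius 6.5 (constant along its height) (area = (16/2)·6.500²·sin(360°/16) = 129.35 mm²); Taking the union: only the r=6.5 cylinder at (0, 1.5) is present, so the union is just that shape — area = 129.35 mm²; (rotated 10° about Z; rotation is an isometry so areas/perimeters/island counts are preserved). Checking containment: the cross-section at z = 7.68 is a subset of the cross-section at z = 5.76.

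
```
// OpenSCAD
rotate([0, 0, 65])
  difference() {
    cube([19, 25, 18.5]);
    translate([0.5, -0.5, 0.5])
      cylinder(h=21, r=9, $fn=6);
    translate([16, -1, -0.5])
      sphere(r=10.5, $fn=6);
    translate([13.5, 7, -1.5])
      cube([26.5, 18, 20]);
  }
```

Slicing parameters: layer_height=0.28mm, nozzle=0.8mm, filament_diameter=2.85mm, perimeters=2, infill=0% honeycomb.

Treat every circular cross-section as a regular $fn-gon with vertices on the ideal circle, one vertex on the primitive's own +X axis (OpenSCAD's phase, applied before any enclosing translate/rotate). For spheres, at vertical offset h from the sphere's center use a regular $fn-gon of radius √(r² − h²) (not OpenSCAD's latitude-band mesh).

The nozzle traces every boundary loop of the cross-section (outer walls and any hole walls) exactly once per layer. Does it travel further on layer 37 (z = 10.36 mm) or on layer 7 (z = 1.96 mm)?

Layer 37 (z = 10.36): the 19×25 cube contributes its full rectangle (perimeter 88.00 mm); the r=9 cylinder at (0.5, -0.5) contributes a regular 6-gon of circumradius 9 (perimeter = 2·6·9.000·sin(180°/6) = 54.00 mm); the sphere at (16, -1) does not reach this height (|z−center|=10.860 > r=10.5); the 26.5×18 cube at (13.5, 7) contributes its full rectangle (perimeter 89.00 mm); After the difference (first − rest): starting from the 19×25 cube, the r=9 cylinder at (0.5, -0.5) partially overlaps it — only the 51.83 mm² overlap (of its 210.44 mm²) is removed, clipping the outline; the 26.5×18 cube at (13.5, 7) partially overlaps it — only the 99.00 mm² overlap (of its 477.00 mm²) is removed, clipping the outline — boundary = 84.92 mm; (rotated 65° about Z; rotation is an isometry so areas/perimeters/island counts are preserved). So its perimeter = 84.92 mm. Layer 7 (z = 1.96): the cube is present — its section is the full 19×25 rectangle (perimeter 88.00 mm); the r=9 cylinder at (0.5, -0.5) contributes a regular 6-gon of circumradius 9 (perimeter = 2·6·9.000·sin(180°/6) = 54.00 mm); the sphere at (16, -1): section is a regular 6-gon, circumradius = √(r²−h²) = √(10.5²−2.46²) = 10.208 (perimeter = 2·6·10.208·sin(180°/6) = 61.25 mm); the cube at (13.5, 7) is present — its section is the full 26.5×18 rectangle (perimeter 89.00 mm); After the difference (first − rest): starting from the 19×25 cube, the r=9 cylinder at (0.5, -0.5) partially overlaps it — only the 51.83 mm² overlap (of its 210.44 mm²) is removed, clipping the outline; the r=10.5 sphere at (16, -1) partially overlaps it — only the 77.78 mm² overlap (of its 270.72 mm²) is removed, clipping the outline; the 26.5×18 cube at (13.5, 7) partially overlaps it — only the 94.38 mm² overlap (of its 477.00 mm²) is removed, clipping the outline — boundary = 67.76 mm; (whole slice rotated 65° about Z — lengths, areas and connectivity unchanged). So its perimeter = 67.76 mm. Layer 37 is larger (84.92 vs 67.76 mm).

layer 37 (z = 10.36 mm)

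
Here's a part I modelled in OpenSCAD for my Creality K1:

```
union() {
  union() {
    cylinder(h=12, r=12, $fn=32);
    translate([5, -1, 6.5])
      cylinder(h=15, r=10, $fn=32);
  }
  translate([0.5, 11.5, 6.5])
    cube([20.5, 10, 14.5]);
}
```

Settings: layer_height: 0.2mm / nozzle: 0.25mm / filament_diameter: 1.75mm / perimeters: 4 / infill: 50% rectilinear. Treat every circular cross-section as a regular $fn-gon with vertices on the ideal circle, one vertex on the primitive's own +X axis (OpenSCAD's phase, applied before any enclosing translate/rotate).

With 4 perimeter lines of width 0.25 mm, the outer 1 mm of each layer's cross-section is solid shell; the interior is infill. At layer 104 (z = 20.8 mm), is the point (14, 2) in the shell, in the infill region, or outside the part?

At z = 20.8 mm: the cylinder does not reach this height (z outside [0, 12]); the r=10 cylinder at (5, -1) gives a regular 32-gon of circumradius 10 (constant along its height); Merging all regions: only the r=10 cylinder at (5, -1) is present, so the union is just that shape — 1 connected region; the cube at (0.5, 11.5) (footprint 20.5×10) is included at this height; Taking the union: the 2 present regions are separate (no shared area or edge), so areas and boundary lengths simply add and each stays a separate island — 2 connected regions. Overall, the cross-section has 2 separate islands. The nearest boundary edge runs (14.24, 2.83)→(14.81, 0.95); distance from the point to it = 0.47 mm. (Shell/infill is judged within the island containing the point — the largest one.) The point is inside the cross-section, 0.47 mm from the nearest boundary — within the 1 mm shell band (4 × 0.25).

shell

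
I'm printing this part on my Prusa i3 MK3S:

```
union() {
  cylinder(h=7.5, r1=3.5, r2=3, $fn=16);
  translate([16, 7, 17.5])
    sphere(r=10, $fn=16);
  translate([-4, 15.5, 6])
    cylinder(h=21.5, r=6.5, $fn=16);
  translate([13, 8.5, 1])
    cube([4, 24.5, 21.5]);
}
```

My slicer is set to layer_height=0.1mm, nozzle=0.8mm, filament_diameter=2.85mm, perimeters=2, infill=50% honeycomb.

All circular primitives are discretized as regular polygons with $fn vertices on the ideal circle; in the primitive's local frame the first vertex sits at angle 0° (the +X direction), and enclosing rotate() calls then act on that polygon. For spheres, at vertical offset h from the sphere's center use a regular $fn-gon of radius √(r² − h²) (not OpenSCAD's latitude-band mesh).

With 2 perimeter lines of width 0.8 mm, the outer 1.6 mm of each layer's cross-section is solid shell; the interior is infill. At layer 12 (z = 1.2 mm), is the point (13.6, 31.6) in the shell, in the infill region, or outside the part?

shell

At z = 1.2 mm: the cone (r1=3.5→r2=3) has section circumradius 3.420 here — a regular 16-gon; the sphere at (16, 7) is not intersected at this z (|z−center|=16.300 > r=10); the cylinder at (-4, 15.5) is absent (z outside [6, 27.5]); the 4×24.5 cube at (13, 8.5) contributes its full rectangle; Taking the union: the 2 present regions are separate (no shared area or edge), so areas and boundary lengths simply add and each stays a separate island — 2 connected regions. Overall, the cross-section has 2 separate islands. The nearest boundary edge runs (13.00, 8.50)→(13.00, 33.00); distance from the point to it = 0.60 mm. (Shell/infill is judged within the island containing the point — the largest one.) The point is inside the cross-section, 0.60 mm from the nearest boundary — within the 1.6 mm shell band (2 × 0.8).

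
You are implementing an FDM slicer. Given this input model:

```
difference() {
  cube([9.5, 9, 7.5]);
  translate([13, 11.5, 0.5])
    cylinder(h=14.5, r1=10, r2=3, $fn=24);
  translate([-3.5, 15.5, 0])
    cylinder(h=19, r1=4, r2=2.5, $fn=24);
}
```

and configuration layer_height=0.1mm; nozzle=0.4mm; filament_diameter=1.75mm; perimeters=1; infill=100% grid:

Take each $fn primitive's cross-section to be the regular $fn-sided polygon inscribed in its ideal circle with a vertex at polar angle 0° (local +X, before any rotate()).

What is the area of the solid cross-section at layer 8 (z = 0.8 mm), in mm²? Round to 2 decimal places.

At z = 0.8 mm: the 9.5×9 cube contributes its full rectangle (area 85.50 mm²); the cone at (13, 11.5) (r1=10→r2=3) has section circumradius 9.855 here — a regular 24-gon (area = (24/2)·9.855²·sin(360°/24) = 301.65 mm²); the cone at (-3.5, 15.5) contributes a regular 24-gon of circumradius 3.937 (interpolated between r1=4 and r2=2.5 at t=0.042) (area = (24/2)·3.937²·sin(360°/24) = 48.14 mm²); After the difference (first − rest): starting from the 9.5×9 cube (85.50 mm²), the cone at (13, 11.5) partially overlaps it — only the 26.38 mm² overlap (of its 301.65 mm²) is removed, clipping the outline; the cone at (-3.5, 15.5) misses the remaining region (no effect) — area = 59.12 mm². Overall, the cross-section is a single solid region. Net area = 59.12 mm².

59.12 mm²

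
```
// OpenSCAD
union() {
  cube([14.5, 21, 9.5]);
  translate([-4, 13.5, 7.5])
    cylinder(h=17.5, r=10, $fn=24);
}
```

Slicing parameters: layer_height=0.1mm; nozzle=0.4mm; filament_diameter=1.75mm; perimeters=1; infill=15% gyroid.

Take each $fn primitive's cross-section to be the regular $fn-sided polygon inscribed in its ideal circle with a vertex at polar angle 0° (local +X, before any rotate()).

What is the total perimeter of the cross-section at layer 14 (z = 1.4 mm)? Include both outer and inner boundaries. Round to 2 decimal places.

At z = 1.4 mm: the 14.5×21 cube contributes its full rectangle (perimeter 71.00 mm); the cylinder at (-4, 13.5) is absent (z outside [7.5, 25]); Taking the union: only the 14.5×21 cube is present, so the union is just that shape — boundary = 71.00 mm. Overall, the cross-section is a single solid region. Total boundary length (outer) = 71.00 mm.

71.00 mm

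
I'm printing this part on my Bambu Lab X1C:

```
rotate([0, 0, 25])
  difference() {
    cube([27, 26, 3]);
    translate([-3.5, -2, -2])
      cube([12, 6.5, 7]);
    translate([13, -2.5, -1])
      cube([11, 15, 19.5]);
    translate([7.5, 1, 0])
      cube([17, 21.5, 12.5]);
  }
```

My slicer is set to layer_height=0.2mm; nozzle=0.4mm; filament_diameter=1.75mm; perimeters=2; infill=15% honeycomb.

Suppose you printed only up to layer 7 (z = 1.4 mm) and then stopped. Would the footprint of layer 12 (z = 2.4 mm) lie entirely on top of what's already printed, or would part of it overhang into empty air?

entirely on top

Compare the two slices. At z = 1.4: the cube (footprint 27×26) is included at this height (area 702.00 mm²); the 12×6.5 cube at (-3.5, -2) contributes its full rectangle (area 78.00 mm²); the 11×15 cube at (13, -2.5) contributes its full rectangle (area 165.00 mm²); the cube at (7.5, 1) (footprint 17×21.5) is included at this height (area 365.50 mm²); Taking the first minus the rest: starting from the 27×26 cube (702.00 mm²), the 12×6.5 cube at (-3.5, -2) partially overlaps it — only the 38.25 mm² overlap (of its 78.00 mm²) is removed, clipping the outline; the 11×15 cube at (13, -2.5) partially overlaps it — only the 137.50 mm² overlap (of its 165.00 mm²) is removed, clipping the outline; the 17×21.5 cube at (7.5, 1) partially overlaps it — only the 235.50 mm² overlap (of its 365.50 mm²) is removed, clipping the outline — area = 290.75 mm²; (rotated 25° about Z; rotation is an isometry so areas/perimeters/island counts are preserved). At z = 2.4: the cube (footprint 27×26) is included at this height (area 702.00 mm²); the cube at (-3.5, -2) is present — its section is the full 12×6.5 rectangle (area 78.00 mm²); the cube at (13, -2.5) is present — its section is the full 11×15 rectangle (area 165.00 mm²); the cube at (7.5, 1) is present — its section is the full 17×21.5 rectangle (area 365.50 mm²); After the difference (first − rest): starting from the 27×26 cube (702.00 mm²), the 12×6.5 cube at (-3.5, -2) partially overlaps it — only the 38.25 mm² overlap (of its 78.00 mm²) is removed, clipping the outline; the 11×15 cube at (13, -2.5) partially overlaps it — only the 137.50 mm² overlap (of its 165.00 mm²) is removed, clipping the outline; the 17×21.5 cube at (7.5, 1) partially overlaps it — only the 235.50 mm² overlap (of its 365.50 mm²) is removed, clipping the outline — area = 290.75 mm²; (rotated 25° about Z; rotation is an isometry so areas/perimeters/island counts are preserved). Checking containment: the cross-section at z = 2.4 is a subset of the cross-section at z = 1.4.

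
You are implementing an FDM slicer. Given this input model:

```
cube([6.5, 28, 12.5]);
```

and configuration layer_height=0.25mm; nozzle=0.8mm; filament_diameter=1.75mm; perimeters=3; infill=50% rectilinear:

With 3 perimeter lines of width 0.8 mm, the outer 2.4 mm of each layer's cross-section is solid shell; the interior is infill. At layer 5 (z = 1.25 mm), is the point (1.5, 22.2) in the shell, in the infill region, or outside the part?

At z = 1.25 mm: the 6.5×28 cube contributes its full rectangle. Overall, the cross-section is a single solid region. The nearest boundary edge runs (0.00, 28.00)→(0.00, 0.00); distance from the point to it = 1.50 mm. The point is inside the cross-section, 1.50 mm from the nearest boundary — within the 2.4 mm shell band (3 × 0.8).

shell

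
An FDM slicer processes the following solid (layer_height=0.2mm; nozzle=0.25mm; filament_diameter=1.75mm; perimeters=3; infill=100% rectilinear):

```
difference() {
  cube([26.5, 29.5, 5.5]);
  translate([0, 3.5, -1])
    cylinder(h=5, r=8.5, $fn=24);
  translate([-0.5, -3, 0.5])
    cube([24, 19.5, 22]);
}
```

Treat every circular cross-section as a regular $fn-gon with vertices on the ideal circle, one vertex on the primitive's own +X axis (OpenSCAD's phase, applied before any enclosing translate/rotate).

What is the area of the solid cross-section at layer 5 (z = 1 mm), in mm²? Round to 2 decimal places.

394.00 mm²

At z = 1 mm: the cube (footprint 26.5×29.5) is included at this height (area 781.75 mm²); the r=8.5 cylinder at (0, 3.5) gives a regular 24-gon of circumradius 8.5 (constant along its height) (area = (24/2)·8.500²·sin(360°/24) = 224.40 mm²); the cube at (-0.5, -3) is present — its section is the full 24×19.5 rectangle (area 468.00 mm²); Taking the first minus the rest: starting from the 26.5×29.5 cube (781.75 mm²), the r=8.5 cylinder at (0, 3.5) partially overlaps it — only the 84.80 mm² overlap (of its 224.40 mm²) is removed, clipping the outline; the 24×19.5 cube at (-0.5, -3) partially overlaps it — only the 302.95 mm² overlap (of its 468.00 mm²) is removed, clipping the outline — area = 394.00 mm². Overall, the cross-section is a single solid region. Net area = 394.00 mm².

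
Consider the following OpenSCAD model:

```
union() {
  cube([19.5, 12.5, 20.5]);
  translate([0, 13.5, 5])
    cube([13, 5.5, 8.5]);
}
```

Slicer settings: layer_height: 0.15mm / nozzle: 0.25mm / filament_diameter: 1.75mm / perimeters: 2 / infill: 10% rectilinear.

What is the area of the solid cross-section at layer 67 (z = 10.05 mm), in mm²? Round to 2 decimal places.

315.25 mm²

At z = 10.05 mm: the cube is present — its section is the full 19.5×12.5 rectangle (area 243.75 mm²); the 13×5.5 cube at (0, 13.5) contributes its full rectangle (area 71.50 mm²); Taking the union: the 2 present regions are separate (no shared area or edge), so areas and boundary lengths simply add and each stays a separate island — area = 315.25 mm². Overall, the cross-section has 2 separate islands. Net area = 315.25 mm².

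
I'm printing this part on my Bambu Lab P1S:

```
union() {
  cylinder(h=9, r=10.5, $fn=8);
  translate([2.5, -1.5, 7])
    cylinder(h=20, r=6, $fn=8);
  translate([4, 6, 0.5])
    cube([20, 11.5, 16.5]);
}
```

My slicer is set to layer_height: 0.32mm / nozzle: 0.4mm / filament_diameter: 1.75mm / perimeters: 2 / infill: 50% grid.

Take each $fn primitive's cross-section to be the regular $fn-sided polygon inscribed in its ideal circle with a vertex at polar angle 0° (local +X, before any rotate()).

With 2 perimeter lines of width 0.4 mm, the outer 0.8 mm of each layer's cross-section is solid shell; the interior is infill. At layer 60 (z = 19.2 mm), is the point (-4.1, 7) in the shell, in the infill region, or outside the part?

At z = 19.2 mm: the cylinder is not intersected at this z (z outside [0, 9]); the r=6 cylinder at (2.5, -1.5) contributes a regular 8-gon of circumradius 6; the cube at (4, 6) is absent (z outside [0.5, 17]); Taking the union: only the r=6 cylinder at (2.5, -1.5) is present, so the union is just that shape — 1 connected region. Overall, the cross-section is a single solid region. The nearest boundary edge runs (2.50, 4.50)→(-1.74, 2.74); distance from the point to it = 4.87 mm. The point is not inside any of the regions above, so it lies outside the cross-section (4.87 mm from the nearest boundary).

outside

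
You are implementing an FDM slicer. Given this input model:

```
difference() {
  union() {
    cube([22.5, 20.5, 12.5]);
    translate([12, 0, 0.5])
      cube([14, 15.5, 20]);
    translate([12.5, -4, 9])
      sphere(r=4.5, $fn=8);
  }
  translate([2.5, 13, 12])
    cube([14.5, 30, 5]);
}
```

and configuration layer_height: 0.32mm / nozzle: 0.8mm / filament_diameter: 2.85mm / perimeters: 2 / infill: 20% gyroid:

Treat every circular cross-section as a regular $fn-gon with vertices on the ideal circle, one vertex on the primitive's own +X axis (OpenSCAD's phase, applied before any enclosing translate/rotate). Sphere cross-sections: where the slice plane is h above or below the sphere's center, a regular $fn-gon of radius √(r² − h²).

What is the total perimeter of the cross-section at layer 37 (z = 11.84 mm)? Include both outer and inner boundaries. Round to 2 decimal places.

114.37 mm

At z = 11.84 mm: the cube is present — its section is the full 22.5×20.5 rectangle (perimeter 86.00 mm); the 14×15.5 cube at (12, 0) contributes its full rectangle (perimeter 59.00 mm); the r=4.5 sphere at (12.5, -4) slices to a regular 8-gon of circumradius 3.491 (√(r²−h²) with h=2.84 from center) (perimeter = 2·8·3.491·sin(180°/8) = 21.37 mm); Taking the union: the regions partially overlap (shared area 162.75 mm²), so the edge portions inside another operand are dropped and the merged outline is re-measured after clipping — boundary = 114.37 mm; the cube at (2.5, 13) does not reach this height (z outside [12, 17]); Taking the first minus the rest: none of the subtracted shapes is present at this height, so that combined region is unchanged — boundary = 114.37 mm. Overall, the cross-section has 2 separate islands. Total boundary length (outer) = 114.37 mm.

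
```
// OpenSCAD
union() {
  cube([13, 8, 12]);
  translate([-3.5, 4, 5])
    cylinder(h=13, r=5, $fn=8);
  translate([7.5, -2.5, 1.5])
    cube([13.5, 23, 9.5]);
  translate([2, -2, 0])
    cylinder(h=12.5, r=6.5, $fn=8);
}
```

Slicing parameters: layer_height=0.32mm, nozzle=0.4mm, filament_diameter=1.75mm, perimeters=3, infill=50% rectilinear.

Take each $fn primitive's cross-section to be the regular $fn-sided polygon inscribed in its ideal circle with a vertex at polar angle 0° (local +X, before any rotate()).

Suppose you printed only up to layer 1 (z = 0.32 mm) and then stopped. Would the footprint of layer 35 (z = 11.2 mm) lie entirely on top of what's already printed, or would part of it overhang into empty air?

Compare the two slices. At z = 0.32: the 13×8 cube contributes its full rectangle (area 104.00 mm²); the cylinder at (-3.5, 4) does not reach this height (z outside [5, 18]); the cube at (7.5, -2.5) is not intersected at this z (z outside [1.5, 11]); the r=6.5 cylinder at (2, -2) contributes a regular 8-gon of circumradius 6.5 (area = (8/2)·6.500²·sin(360°/8) = 119.50 mm²); Taking the union: the regions partially overlap — summed areas 223.50 mm² minus the doubly-counted overlap 25.88 mm² gives 197.63 mm² — area = 197.63 mm². At z = 11.2: the 13×8 cube contributes its full rectangle (area 104.00 mm²); the cylinder at (-3.5, 4): section is a regular 8-gon, circumradius r=5 (area = (8/2)·5.000²·sin(360°/8) = 70.71 mm²); the cube at (7.5, -2.5) is not intersected at this z (z outside [1.5, 11]); the r=6.5 cylinder at (2, -2) contributes a regular 8-gon of circumradius 6.5 (area = (8/2)·6.500²·sin(360°/8) = 119.50 mm²); Taking the union: the regions partially overlap — summed areas 294.21 mm² minus the doubly-counted overlap 42.12 mm² gives 252.09 mm² — area = 252.09 mm². Checking containment: at z = 11.2 the cross-section extends beyond the z = 0.32 cross-section by about 54.47 mm².

part overhangs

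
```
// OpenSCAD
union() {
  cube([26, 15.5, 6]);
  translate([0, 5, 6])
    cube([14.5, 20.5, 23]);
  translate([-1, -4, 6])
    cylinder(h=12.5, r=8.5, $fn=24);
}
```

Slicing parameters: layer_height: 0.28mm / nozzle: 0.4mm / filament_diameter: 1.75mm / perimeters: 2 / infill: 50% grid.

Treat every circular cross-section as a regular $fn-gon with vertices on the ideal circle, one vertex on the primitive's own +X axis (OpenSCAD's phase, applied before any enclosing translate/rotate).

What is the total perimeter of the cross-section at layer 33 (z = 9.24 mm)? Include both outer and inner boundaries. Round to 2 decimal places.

At z = 9.24 mm: the cube is not intersected at this z (z outside [0, 6]); the cube at (0, 5) is present — its section is the full 14.5×20.5 rectangle (perimeter 70.00 mm); the cylinder at (-1, -4): section is a regular 24-gon, circumradius r=8.5 (perimeter = 2·24·8.500·sin(180°/24) = 53.25 mm); Merging all regions: the 2 present regions are separate (no shared area or edge), so areas and boundary lengths simply add and each stays a separate island — boundary = 123.25 mm. Overall, the cross-section has 2 separate islands. Total boundary length (outer) = 123.25 mm.

123.25 mm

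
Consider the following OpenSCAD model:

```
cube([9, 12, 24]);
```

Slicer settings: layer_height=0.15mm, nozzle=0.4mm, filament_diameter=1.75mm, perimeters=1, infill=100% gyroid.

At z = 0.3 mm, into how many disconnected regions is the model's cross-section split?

At z = 0.3 mm: the cube (footprint 9×12) is included at this height. The result has 1 disconnected region.

1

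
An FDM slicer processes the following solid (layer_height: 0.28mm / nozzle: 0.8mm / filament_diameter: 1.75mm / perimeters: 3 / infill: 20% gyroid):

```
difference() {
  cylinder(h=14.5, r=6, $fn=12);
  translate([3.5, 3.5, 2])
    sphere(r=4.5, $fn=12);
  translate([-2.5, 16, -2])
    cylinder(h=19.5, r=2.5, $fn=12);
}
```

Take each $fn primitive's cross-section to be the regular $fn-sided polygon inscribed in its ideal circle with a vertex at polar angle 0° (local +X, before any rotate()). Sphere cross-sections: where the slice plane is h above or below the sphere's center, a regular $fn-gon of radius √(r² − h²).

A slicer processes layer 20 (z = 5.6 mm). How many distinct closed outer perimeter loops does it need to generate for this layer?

1

At z = 5.6 mm: the cylinder: section is a regular 12-gon, circumradius r=6; the sphere at (3.5, 3.5): section is a regular 12-gon, circumradius = √(r²−h²) = √(4.5²−3.6²) = 2.700; the r=2.5 cylinder at (-2.5, 16) contributes a regular 12-gon of circumradius 2.5; Subtracting the remaining from the first: starting from the r=6 cylinder, the r=4.5 sphere at (3.5, 3.5) partially overlaps it — only the 14.70 mm² overlap (of its 21.87 mm²) is removed, clipping the outline; the r=2.5 cylinder at (-2.5, 16) misses the remaining region (no effect) — 1 connected region. The result has 1 disconnected region.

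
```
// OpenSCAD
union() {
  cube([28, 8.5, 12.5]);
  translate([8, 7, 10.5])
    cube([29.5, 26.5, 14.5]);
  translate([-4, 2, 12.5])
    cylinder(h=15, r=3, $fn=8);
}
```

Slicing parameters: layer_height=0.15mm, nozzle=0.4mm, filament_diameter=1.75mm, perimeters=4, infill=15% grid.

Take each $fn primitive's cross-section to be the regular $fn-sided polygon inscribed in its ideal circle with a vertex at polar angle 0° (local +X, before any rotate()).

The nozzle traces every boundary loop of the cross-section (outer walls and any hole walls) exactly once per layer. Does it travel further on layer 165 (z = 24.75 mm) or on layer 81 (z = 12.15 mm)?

Layer 165 (z = 24.75): the cube does not reach this height (z outside [0, 12.5]); the 29.5×26.5 cube at (8, 7) contributes its full rectangle (perimeter 112.00 mm); the r=3 cylinder at (-4, 2) gives a regular 8-gon of circumradius 3 (constant along its height) (perimeter = 2·8·3.000·sin(180°/8) = 18.37 mm); Combining (union): the 2 present regions are separate (no shared area or edge), so areas and boundary lengths simply add and each stays a separate island — boundary = 130.37 mm. So its perimeter = 130.37 mm. Layer 81 (z = 12.15): the 28×8.5 cube contributes its full rectangle (perimeter 73.00 mm); the cube at (8, 7) (footprint 29.5×26.5) is included at this height (perimeter 112.00 mm); the cylinder at (-4, 2) is not intersected at this z (z outside [12.5, 27.5]); Combining (union): the regions partially overlap (shared area 30.00 mm²), so the edge portions inside another operand are dropped and the merged outline is re-measured after clipping — boundary = 142.00 mm. So its perimeter = 142.00 mm. Layer 81 is larger (142.00 vs 130.37 mm).

layer 81 (z = 12.15 mm)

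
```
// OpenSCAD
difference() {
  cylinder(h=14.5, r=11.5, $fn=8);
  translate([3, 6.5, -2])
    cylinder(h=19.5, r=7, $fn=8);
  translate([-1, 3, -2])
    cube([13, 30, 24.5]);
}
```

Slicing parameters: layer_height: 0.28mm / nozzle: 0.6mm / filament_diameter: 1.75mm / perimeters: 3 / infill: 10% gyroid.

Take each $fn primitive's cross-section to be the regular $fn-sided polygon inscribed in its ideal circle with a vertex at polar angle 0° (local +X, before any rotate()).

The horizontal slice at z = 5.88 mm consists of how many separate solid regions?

1

At z = 5.88 mm: the cylinder: section is a regular 8-gon, circumradius r=11.5; the r=7 cylinder at (3, 6.5) gives a regular 8-gon of circumradius 7 (constant along its height); the 13×30 cube at (-1, 3) contributes its full rectangle; Taking the first minus the rest: starting from the r=11.5 cylinder, the r=7 cylinder at (3, 6.5) partially overlaps it — only the 109.85 mm² overlap (of its 138.59 mm²) is removed, clipping the outline; the 13×30 cube at (-1, 3) partially overlaps it — only the 1.76 mm² overlap (of its 390.00 mm²) is removed, clipping the outline — 1 connected region. The result has 1 disconnected region.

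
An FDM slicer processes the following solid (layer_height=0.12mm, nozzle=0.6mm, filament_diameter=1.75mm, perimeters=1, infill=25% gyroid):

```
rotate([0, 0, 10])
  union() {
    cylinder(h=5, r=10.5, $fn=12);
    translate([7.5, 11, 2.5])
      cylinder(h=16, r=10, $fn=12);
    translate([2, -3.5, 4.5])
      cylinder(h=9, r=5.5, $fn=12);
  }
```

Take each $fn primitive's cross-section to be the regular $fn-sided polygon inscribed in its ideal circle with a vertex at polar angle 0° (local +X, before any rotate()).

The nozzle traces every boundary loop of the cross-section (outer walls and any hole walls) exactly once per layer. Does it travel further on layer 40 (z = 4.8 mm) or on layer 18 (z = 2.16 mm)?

Layer 40 (z = 4.8): the r=10.5 cylinder gives a regular 12-gon of circumradius 10.5 (constant along its height) (perimeter = 2·12·10.500·sin(180°/12) = 65.22 mm); the r=10 cylinder at (7.5, 11) contributes a regular 12-gon of circumradius 10 (perimeter = 2·12·10.000·sin(180°/12) = 62.12 mm); the cylinder at (2, -3.5): section is a regular 12-gon, circumradius r=5.5 (perimeter = 2·12·5.500·sin(180°/12) = 34.16 mm); Merging all regions: the regions partially overlap (shared area 160.22 mm²), so the edge portions inside another operand are dropped and the merged outline is re-measured after clipping — boundary = 93.45 mm; (rotated 10° about Z; rotation is an isometry so areas/perimeters/island counts are preserved). So its perimeter = 93.45 mm. Layer 18 (z = 2.16): the r=10.5 cylinder gives a regular 12-gon of circumradius 10.5 (constant along its height) (perimeter = 2·12·10.500·sin(180°/12) = 65.22 mm); the cylinder at (7.5, 11) is not intersected at this z (z outside [2.5, 18.5]); the cylinder at (2, -3.5) does not reach this height (z outside [4.5, 13.5]); Taking the union: only the r=10.5 cylinder is present, so the union is just that shape — boundary = 65.22 mm; (whole slice rotated 10° about Z — lengths, areas and connectivity unchanged). So its perimeter = 65.22 mm. Layer 40 is larger (93.45 vs 65.22 mm).

layer 40 (z = 4.8 mm)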